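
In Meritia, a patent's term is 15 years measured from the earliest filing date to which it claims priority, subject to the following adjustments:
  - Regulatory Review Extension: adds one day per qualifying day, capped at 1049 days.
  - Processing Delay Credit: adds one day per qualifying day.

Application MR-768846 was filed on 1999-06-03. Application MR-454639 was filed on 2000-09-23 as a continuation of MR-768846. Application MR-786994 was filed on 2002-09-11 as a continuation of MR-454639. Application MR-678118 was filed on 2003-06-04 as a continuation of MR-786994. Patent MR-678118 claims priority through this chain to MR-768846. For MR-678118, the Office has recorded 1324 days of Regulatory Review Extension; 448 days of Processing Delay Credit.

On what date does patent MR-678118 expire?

July 9, 2018

Earliest priority filing: 3 June 1999.
Base term: 3 June 1999 + 15 years → 3 June 2014.
Regulatory Review Extension: 1324 days claimed exceeds the 1049-day cap, so +1049 days → 17 April 2017.
Processing Delay Credit: +448 days → 9 July 2018.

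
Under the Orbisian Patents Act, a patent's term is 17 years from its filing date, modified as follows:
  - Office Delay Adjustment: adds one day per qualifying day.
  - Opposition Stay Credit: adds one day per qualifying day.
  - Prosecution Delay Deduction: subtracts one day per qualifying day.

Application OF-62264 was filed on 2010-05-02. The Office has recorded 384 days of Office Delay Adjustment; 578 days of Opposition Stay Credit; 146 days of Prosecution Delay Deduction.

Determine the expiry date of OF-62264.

2029-07-26

Base term: filing date + 17 years → 2 May 2027.
Office Delay Adjustment: +384 days → 20 May 2028.
Opposition Stay Credit: +578 days → 19 December 2029.
Prosecution Delay Deduction: −146 days → 26 July 2029.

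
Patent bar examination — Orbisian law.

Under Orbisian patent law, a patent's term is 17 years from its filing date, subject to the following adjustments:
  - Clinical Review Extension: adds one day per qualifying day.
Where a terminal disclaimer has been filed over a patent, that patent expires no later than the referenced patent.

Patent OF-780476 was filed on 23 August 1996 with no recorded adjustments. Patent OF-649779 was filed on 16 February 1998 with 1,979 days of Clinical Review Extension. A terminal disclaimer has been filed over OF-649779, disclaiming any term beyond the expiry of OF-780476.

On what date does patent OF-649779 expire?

Natural term of OF-649779:
  Base: filing + 17 years → 16 February 2015.
  Clinical Review Extension: +1979 days → 18 July 2020.
Expiry of referenced patent OF-780476:
  Base: filing + 17 years → 23 August 2013.
Terminal disclaimer: OF-649779 expires on the earlier of 18 July 2020 and 23 August 2013.

August 23, 2013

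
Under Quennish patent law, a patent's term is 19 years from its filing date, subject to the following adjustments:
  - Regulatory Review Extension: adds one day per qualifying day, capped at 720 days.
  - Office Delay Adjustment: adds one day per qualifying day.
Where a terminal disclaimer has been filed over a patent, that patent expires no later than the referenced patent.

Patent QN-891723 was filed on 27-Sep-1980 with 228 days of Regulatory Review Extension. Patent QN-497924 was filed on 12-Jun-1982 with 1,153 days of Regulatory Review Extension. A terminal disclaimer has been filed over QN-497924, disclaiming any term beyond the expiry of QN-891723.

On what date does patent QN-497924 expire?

Natural term of QN-497924:
  Base: filing + 19 years → 12 June 2001.
  Regulatory Review Extension: 1153 days claimed exceeds the 720-day cap, so +720 days → 2 June 2003.
Expiry of referenced patent QN-891723:
  Base: filing + 19 years → 27 September 1999.
  Regulatory Review Extension: 228 days (within the 720-day cap) → +228 days → 12 May 2000.
Terminal disclaimer: QN-497924 expires on the earlier of 2 June 2003 and 12 May 2000.

2000-05-12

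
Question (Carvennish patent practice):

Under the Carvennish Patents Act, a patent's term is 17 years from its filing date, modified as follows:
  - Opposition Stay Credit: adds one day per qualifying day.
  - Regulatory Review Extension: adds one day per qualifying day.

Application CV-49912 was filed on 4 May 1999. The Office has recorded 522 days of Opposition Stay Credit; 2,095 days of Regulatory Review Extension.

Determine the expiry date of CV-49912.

2023-07-04

Base term: filing date + 17 years → 4 May 2016.
Opposition Stay Credit: +522 days → 8 October 2017.
Regulatory Review Extension: +2095 days → 4 July 2023.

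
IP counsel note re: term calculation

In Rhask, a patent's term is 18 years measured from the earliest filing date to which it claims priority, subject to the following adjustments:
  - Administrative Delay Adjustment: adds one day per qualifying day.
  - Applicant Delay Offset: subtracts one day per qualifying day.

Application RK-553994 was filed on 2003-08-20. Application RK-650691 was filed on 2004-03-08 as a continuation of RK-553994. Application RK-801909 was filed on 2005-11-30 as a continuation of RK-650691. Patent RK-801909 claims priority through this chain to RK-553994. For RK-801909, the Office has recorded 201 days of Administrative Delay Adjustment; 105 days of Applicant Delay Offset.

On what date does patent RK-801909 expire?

Earliest priority filing: 20 August 2003.
Base term: 20 August 2003 + 18 years → 20 August 2021.
Administrative Delay Adjustment: +201 days → 9 March 2022.
Applicant Delay Offset: −105 days → 24 November 2021.

2021-11-24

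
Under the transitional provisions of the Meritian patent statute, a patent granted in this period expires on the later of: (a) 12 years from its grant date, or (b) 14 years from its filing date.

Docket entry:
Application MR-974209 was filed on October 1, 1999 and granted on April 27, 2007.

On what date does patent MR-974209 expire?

(a) grant + 12 years → 27 April 2019.
(b) filing + 14 years → 1 October 2013.
Later of the two: 27 April 2019.

April 27, 2019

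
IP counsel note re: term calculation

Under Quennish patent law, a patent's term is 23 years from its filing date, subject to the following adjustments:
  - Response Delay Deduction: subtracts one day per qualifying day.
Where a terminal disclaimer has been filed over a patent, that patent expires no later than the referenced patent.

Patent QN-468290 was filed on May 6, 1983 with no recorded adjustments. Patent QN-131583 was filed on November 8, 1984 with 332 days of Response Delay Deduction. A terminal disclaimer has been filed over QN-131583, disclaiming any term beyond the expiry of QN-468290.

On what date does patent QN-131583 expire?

Natural term of QN-131583:
  Base: filing + 23 years → 8 November 2007.
  Response Delay Deduction: −332 days → 11 December 2006.
Expiry of referenced patent QN-468290:
  Base: filing + 23 years → 6 May 2006.
Terminal disclaimer: QN-131583 expires on the earlier of 11 December 2006 and 6 May 2006.

May 6, 2006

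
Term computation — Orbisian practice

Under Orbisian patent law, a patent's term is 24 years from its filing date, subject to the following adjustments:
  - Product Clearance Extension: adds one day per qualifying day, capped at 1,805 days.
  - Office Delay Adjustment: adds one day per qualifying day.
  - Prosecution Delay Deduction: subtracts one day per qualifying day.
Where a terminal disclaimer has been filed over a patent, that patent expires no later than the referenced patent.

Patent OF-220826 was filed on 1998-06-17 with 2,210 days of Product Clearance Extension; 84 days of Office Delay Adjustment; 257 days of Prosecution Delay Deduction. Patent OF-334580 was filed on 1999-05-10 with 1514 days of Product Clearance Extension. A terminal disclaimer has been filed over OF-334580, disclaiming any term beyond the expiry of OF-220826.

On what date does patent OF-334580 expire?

Natural term of OF-334580:
  Base: filing + 24 years → 10 May 2023.
  Product Clearance Extension: 1514 days (within the 1805-day cap) → +1514 days → 2 July 2027.
Expiry of referenced patent OF-220826:
  Base: filing + 24 years → 17 June 2022.
  Product Clearance Extension: 2210 days claimed exceeds the 1805-day cap, so +1805 days → 27 May 2027.
  Office Delay Adjustment: +84 days → 19 August 2027.
  Prosecution Delay Deduction: −257 days → 5 December 2026.
Terminal disclaimer: OF-334580 expires on the earlier of 2 July 2027 and 5 December 2026.

December 5, 2026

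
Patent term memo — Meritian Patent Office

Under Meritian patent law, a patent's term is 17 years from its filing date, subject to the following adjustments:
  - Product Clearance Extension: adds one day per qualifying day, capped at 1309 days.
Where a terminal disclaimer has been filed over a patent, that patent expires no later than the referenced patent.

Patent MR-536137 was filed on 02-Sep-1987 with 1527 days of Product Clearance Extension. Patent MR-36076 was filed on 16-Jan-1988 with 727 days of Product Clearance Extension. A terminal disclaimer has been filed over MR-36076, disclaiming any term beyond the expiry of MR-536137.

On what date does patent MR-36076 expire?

Natural term of MR-36076:
  Base: filing + 17 years → 16 January 2005.
  Product Clearance Extension: 727 days (within the 1309-day cap) → +727 days → 13 January 2007.
Expiry of referenced patent MR-536137:
  Base: filing + 17 years → 2 September 2004.
  Product Clearance Extension: 1527 days claimed exceeds the 1309-day cap, so +1309 days → 3 April 2008.
Terminal disclaimer: MR-36076 expires on the earlier of 13 January 2007 and 3 April 2008.

2007-01-13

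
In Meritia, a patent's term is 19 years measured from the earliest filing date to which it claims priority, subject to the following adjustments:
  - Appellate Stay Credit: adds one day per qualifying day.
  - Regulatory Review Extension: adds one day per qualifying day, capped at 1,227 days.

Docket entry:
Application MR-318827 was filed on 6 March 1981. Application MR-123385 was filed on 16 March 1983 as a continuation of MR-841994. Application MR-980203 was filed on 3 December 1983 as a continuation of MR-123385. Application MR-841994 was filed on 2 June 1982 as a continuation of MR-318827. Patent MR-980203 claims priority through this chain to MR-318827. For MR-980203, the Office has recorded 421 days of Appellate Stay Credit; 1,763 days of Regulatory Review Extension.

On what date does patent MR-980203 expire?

Earliest priority filing: 6 March 1981.
Base term: 6 March 1981 + 19 years → 6 March 2000.
Appellate Stay Credit: +421 days → 1 May 2001.
Regulatory Review Extension: 1763 days claimed exceeds the 1227-day cap, so +1227 days → 9 September 2004.

September 9, 2004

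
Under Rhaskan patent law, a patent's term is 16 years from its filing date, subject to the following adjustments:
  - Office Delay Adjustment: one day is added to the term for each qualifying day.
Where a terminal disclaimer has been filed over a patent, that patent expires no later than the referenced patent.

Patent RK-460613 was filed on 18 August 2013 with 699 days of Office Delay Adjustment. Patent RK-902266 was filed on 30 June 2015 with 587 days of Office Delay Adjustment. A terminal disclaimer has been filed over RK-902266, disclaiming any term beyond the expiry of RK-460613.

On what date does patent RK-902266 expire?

July 18, 2031

Natural term of RK-902266:
  Base: filing + 16 years → 30 June 2031.
  Office Delay Adjustment: +587 days → 6 February 2033.
Expiry of referenced patent RK-460613:
  Base: filing + 16 years → 18 August 2029.
  Office Delay Adjustment: +699 days → 18 July 2031.
Terminal disclaimer: RK-902266 expires on the earlier of 6 February 2033 and 18 July 2031.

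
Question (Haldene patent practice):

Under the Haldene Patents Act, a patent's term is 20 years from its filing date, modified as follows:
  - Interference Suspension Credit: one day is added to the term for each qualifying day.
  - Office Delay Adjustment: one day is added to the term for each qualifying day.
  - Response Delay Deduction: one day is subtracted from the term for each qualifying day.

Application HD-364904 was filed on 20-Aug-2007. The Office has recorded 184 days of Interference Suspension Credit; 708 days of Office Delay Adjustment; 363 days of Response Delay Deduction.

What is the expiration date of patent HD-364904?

Base term: filing date + 20 years → 20 August 2027.
Interference Suspension Credit: +184 days → 20 February 2028.
Office Delay Adjustment: +708 days → 28 January 2030.
Response Delay Deduction: −363 days → 30 January 2029.

2029-01-30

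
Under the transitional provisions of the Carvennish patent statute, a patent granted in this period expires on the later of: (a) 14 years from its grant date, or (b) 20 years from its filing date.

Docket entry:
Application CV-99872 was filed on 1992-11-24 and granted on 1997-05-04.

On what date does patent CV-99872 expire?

(a) grant + 14 years → 4 May 2011.
(b) filing + 20 years → 24 November 2012.
Later of the two: 24 November 2012.

2012-11-24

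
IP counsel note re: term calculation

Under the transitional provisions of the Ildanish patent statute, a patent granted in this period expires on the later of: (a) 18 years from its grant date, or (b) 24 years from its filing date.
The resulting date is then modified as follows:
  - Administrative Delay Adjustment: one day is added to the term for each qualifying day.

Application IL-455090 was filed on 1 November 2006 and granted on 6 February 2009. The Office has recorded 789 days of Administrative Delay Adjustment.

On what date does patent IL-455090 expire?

(a) grant + 18 years → 6 February 2027.
(b) filing + 24 years → 1 November 2030.
Later of the two: 1 November 2030.
Administrative Delay Adjustment: +789 days → 29 December 2032.

2032-12-29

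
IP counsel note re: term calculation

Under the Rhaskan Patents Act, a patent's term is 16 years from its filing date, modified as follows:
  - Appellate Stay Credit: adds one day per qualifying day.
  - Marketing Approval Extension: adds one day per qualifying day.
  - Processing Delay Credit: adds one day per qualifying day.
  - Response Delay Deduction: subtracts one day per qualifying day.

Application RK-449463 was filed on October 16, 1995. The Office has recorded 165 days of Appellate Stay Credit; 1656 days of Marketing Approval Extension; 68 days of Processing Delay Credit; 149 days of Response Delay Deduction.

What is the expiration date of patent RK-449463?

2016-07-21

Base term: filing date + 16 years → 16 October 2011.
Appellate Stay Credit: +165 days → 29 March 2012.
Marketing Approval Extension: +1656 days → 10 October 2016.
Processing Delay Credit: +68 days → 17 December 2016.
Response Delay Deduction: −149 days → 21 July 2016.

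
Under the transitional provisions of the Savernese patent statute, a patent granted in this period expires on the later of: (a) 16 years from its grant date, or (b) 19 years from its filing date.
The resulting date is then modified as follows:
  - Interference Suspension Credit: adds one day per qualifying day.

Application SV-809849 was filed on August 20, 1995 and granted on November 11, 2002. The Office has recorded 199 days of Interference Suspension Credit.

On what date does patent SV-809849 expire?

May 29, 2019

(a) grant + 16 years → 11 November 2018.
(b) filing + 19 years → 20 August 2014.
Later of the two: 11 November 2018.
Interference Suspension Credit: +199 days → 29 May 2019.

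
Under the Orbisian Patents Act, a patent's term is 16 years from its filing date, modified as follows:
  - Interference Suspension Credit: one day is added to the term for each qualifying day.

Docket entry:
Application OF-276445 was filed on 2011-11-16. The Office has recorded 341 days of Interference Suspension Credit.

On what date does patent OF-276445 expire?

2028-10-22

Base term: filing date + 16 years → 16 November 2027.
Interference Suspension Credit: +341 days → 22 October 2028.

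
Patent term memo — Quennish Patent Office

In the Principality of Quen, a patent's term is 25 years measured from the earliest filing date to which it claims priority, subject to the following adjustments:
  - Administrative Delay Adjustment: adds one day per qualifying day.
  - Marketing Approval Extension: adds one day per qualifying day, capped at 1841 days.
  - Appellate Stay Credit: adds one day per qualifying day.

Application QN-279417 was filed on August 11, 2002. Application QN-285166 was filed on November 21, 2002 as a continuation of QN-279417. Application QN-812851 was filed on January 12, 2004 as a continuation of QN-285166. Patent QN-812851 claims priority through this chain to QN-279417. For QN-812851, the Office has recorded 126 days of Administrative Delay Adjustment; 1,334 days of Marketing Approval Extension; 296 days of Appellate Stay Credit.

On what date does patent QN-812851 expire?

Earliest priority filing: 11 August 2002.
Base term: 11 August 2002 + 25 years → 11 August 2027.
Administrative Delay Adjustment: +126 days → 15 December 2027.
Marketing Approval Extension: 1334 days (within the 1841-day cap) → +1334 days → 10 August 2031.
Appellate Stay Credit: +296 days → 1 June 2032.

June 1, 2032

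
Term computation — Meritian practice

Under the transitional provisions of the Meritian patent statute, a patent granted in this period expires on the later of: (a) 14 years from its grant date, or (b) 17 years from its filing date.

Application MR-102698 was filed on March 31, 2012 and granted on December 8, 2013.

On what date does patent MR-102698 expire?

(a) grant + 14 years → 8 December 2027.
(b) filing + 17 years → 31 March 2029.
Later of the two: 31 March 2029.

March 31, 2029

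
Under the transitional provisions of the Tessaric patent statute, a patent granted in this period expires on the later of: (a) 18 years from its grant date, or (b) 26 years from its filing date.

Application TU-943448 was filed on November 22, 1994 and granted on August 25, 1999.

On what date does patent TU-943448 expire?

(a) grant + 18 years → 25 August 2017.
(b) filing + 26 years → 22 November 2020.
Later of the two: 22 November 2020.

2020-11-22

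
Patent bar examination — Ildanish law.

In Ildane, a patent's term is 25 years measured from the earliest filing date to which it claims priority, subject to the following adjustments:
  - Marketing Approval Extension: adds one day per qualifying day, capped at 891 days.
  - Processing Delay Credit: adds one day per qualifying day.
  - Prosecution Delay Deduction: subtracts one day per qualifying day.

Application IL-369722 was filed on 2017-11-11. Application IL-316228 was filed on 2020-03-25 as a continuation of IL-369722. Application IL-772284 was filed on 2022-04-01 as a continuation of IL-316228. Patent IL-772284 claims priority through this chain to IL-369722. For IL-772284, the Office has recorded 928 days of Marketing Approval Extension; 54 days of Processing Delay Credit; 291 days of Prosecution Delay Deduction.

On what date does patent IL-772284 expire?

August 26, 2044

Earliest priority filing: 11 November 2017.
Base term: 11 November 2017 + 25 years → 11 November 2042.
Marketing Approval Extension: 928 days claimed exceeds the 891-day cap, so +891 days → 20 April 2045.
Processing Delay Credit: +54 days → 13 June 2045.
Prosecution Delay Deduction: −291 days → 26 August 2044.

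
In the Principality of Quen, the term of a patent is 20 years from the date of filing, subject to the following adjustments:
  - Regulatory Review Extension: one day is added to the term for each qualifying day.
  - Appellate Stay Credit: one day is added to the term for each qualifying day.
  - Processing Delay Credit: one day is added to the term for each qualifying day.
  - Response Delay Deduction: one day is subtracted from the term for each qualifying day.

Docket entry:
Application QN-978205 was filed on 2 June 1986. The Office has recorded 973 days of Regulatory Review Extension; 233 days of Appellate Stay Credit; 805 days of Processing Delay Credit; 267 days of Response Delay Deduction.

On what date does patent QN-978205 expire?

Base term: filing date + 20 years → 2 June 2006.
Regulatory Review Extension: +973 days → 30 January 2009.
Appellate Stay Credit: +233 days → 20 September 2009.
Processing Delay Credit: +805 days → 4 December 2011.
Response Delay Deduction: −267 days → 12 March 2011.

March 12, 2011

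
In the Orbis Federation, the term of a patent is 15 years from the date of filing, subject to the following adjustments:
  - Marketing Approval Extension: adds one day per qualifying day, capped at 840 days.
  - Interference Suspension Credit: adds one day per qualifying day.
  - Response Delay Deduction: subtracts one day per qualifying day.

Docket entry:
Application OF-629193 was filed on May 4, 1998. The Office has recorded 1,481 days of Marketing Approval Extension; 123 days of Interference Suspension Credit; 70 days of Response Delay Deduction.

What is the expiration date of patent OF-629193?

October 14, 2015

Base term: filing date + 15 years → 4 May 2013.
Marketing Approval Extension: 1481 days claimed exceeds the 840-day cap, so +840 days → 22 August 2015.
Interference Suspension Credit: +123 days → 23 December 2015.
Response Delay Deduction: −70 days → 14 October 2015.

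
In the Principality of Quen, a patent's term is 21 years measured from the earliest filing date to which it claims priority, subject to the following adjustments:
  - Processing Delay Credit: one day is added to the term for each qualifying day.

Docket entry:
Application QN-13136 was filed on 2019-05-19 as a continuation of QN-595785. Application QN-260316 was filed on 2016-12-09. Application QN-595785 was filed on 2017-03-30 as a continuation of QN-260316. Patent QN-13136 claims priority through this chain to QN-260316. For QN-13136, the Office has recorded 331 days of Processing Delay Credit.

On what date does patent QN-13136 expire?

2038-11-05

Earliest priority filing: 9 December 2016.
Base term: 9 December 2016 + 21 years → 9 December 2037.
Processing Delay Credit: +331 days → 5 November 2038.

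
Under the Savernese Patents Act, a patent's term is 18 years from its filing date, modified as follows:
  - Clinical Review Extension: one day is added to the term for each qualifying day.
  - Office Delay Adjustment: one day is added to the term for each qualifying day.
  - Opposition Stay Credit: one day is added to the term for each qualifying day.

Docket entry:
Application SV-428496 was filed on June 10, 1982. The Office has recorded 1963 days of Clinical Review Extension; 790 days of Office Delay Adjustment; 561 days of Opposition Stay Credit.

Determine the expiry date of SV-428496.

Base term: filing date + 18 years → 10 June 2000.
Clinical Review Extension: +1963 days → 25 October 2005.
Office Delay Adjustment: +790 days → 24 December 2007.
Opposition Stay Credit: +561 days → 7 July 2009.

2009-07-07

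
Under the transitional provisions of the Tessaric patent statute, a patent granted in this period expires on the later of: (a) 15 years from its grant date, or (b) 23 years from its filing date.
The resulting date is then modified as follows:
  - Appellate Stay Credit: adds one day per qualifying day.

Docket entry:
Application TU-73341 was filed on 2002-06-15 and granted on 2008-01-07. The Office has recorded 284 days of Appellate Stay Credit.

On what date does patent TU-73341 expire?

March 26, 2026

(a) grant + 15 years → 7 January 2023.
(b) filing + 23 years → 15 June 2025.
Later of the two: 15 June 2025.
Appellate Stay Credit: +284 days → 26 March 2026.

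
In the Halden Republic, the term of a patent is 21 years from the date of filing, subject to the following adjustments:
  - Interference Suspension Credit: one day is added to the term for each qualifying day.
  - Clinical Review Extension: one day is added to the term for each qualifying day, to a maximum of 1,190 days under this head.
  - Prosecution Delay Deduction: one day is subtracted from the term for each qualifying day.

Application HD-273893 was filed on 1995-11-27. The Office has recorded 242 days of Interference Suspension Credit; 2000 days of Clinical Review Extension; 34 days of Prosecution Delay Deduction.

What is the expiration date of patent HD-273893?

2020-09-25

Base term: filing date + 21 years → 27 November 2016.
Interference Suspension Credit: +242 days → 27 July 2017.
Clinical Review Extension: 2000 days claimed exceeds the 1190-day cap, so +1190 days → 29 October 2020.
Prosecution Delay Deduction: −34 days → 25 September 2020.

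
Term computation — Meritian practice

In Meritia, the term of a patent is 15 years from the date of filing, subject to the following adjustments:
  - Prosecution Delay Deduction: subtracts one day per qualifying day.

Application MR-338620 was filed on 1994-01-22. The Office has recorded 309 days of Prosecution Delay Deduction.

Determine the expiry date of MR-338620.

Base term: filing date + 15 years → 22 January 2009.
Prosecution Delay Deduction: −309 days → 19 March 2008.

March 19, 2008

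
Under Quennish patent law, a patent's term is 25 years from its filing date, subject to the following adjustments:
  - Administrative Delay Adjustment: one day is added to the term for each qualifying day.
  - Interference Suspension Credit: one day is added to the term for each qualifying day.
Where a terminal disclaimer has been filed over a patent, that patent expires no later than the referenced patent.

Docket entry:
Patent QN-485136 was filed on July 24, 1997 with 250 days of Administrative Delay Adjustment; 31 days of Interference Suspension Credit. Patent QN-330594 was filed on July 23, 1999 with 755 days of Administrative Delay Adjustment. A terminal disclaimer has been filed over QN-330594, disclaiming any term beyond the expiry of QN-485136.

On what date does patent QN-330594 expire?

Natural term of QN-330594:
  Base: filing + 25 years → 23 July 2024.
  Administrative Delay Adjustment: +755 days → 17 August 2026.
Expiry of referenced patent QN-485136:
  Base: filing + 25 years → 24 July 2022.
  Administrative Delay Adjustment: +250 days → 31 March 2023.
  Interference Suspension Credit: +31 days → 1 May 2023.
Terminal disclaimer: QN-330594 expires on the earlier of 17 August 2026 and 1 May 2023.

2023-05-01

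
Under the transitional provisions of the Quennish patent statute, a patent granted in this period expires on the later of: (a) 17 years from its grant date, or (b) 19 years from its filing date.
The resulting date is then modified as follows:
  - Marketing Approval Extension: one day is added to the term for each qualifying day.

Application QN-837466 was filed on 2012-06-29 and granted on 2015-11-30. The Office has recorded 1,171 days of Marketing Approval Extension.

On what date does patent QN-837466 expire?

2036-02-14

(a) grant + 17 years → 30 November 2032.
(b) filing + 19 years → 29 June 2031.
Later of the two: 30 November 2032.
Marketing Approval Extension: +1171 days → 14 February 2036.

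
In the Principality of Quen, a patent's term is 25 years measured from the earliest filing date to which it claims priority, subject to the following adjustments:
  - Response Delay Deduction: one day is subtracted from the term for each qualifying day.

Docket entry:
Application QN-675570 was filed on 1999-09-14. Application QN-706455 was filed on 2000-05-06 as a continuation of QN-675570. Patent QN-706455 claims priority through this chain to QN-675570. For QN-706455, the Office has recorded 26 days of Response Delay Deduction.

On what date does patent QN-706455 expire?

Earliest priority filing: 14 September 1999.
Base term: 14 September 1999 + 25 years → 14 September 2024.
Response Delay Deduction: −26 days → 19 August 2024.

2024-08-19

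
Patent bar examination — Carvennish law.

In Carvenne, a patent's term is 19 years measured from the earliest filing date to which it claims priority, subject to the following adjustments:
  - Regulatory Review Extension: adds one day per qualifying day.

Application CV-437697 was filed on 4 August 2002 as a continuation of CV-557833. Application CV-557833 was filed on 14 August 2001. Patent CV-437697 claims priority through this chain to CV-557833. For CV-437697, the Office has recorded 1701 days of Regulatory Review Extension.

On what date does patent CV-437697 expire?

Earliest priority filing: 14 August 2001.
Base term: 14 August 2001 + 19 years → 14 August 2020.
Regulatory Review Extension: +1701 days → 11 April 2025.

2025-04-11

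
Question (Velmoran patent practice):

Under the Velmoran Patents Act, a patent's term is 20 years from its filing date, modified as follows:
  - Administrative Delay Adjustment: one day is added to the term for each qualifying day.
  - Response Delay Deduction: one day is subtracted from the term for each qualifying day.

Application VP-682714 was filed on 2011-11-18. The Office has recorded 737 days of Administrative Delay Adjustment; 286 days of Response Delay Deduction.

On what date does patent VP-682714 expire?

Base term: filing date + 20 years → 18 November 2031.
Administrative Delay Adjustment: +737 days → 24 November 2033.
Response Delay Deduction: −286 days → 11 February 2033.

2033-02-11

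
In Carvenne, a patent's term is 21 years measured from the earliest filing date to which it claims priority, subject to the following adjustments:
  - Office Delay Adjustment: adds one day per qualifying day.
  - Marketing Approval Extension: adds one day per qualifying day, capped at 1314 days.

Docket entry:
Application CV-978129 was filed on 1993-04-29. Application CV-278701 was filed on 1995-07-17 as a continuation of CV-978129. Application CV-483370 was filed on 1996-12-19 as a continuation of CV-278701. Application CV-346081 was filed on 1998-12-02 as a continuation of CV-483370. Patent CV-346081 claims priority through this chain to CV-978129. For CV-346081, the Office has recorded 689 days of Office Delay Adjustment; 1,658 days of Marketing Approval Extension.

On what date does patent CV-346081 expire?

October 23, 2019

Earliest priority filing: 29 April 1993.
Base term: 29 April 1993 + 21 years → 29 April 2014.
Office Delay Adjustment: +689 days → 18 March 2016.
Marketing Approval Extension: 1658 days claimed exceeds the 1314-day cap, so +1314 days → 23 October 2019.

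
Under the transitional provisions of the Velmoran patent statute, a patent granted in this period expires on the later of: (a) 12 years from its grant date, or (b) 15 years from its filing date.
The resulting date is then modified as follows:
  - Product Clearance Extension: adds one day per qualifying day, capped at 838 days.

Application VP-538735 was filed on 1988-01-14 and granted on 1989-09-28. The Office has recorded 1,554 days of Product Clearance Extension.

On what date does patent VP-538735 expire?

(a) grant + 12 years → 28 September 2001.
(b) filing + 15 years → 14 January 2003.
Later of the two: 14 January 2003.
Product Clearance Extension: 1554 days claimed exceeds the 838-day cap, so +838 days → 1 May 2005.

May 1, 2005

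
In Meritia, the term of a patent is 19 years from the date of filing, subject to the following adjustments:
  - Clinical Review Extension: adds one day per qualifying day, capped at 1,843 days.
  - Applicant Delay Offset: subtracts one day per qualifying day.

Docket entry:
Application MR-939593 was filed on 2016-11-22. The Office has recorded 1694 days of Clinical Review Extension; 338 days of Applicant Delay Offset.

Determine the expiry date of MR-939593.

Base term: filing date + 19 years → 22 November 2035.
Clinical Review Extension: 1694 days (within the 1843-day cap) → +1694 days → 12 July 2040.
Applicant Delay Offset: −338 days → 9 August 2039.

August 9, 2039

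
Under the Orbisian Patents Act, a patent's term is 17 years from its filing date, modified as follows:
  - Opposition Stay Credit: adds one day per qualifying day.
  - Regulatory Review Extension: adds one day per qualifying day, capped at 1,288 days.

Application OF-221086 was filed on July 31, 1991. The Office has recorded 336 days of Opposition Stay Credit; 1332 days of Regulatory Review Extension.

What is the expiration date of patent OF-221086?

2013-01-10

Base term: filing date + 17 years → 31 July 2008.
Opposition Stay Credit: +336 days → 2 July 2009.
Regulatory Review Extension: 1332 days claimed exceeds the 1288-day cap, so +1288 days → 10 January 2013.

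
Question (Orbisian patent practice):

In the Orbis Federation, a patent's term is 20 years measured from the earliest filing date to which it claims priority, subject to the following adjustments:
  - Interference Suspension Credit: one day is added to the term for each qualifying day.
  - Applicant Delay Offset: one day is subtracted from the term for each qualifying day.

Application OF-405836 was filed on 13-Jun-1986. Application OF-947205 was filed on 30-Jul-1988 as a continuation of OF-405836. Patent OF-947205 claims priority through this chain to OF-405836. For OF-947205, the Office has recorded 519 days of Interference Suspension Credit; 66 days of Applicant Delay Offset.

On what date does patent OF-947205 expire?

September 9, 2007

Earliest priority filing: 13 June 1986.
Base term: 13 June 1986 + 20 years → 13 June 2006.
Interference Suspension Credit: +519 days → 14 November 2007.
Applicant Delay Offset: −66 days → 9 September 2007.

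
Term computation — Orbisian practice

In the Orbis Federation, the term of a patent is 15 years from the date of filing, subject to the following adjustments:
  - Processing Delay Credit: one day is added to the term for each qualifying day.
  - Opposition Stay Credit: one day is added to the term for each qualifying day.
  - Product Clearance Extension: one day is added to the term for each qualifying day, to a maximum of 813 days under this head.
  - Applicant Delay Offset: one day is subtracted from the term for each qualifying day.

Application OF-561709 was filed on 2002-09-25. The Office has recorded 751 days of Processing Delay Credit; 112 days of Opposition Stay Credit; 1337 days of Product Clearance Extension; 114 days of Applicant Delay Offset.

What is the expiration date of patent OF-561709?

Base term: filing date + 15 years → 25 September 2017.
Processing Delay Credit: +751 days → 16 October 2019.
Opposition Stay Credit: +112 days → 5 February 2020.
Product Clearance Extension: 1337 days claimed exceeds the 813-day cap, so +813 days → 28 April 2022.
Applicant Delay Offset: −114 days → 4 January 2022.

January 4, 2022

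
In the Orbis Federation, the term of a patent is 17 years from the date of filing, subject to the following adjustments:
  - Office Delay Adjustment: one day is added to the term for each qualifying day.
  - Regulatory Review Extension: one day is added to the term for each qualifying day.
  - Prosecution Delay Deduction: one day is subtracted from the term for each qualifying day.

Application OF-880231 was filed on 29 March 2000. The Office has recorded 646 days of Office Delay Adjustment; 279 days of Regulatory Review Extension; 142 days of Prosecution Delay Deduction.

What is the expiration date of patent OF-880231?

May 21, 2019

Base term: filing date + 17 years → 29 March 2017.
Office Delay Adjustment: +646 days → 4 January 2019.
Regulatory Review Extension: +279 days → 10 October 2019.
Prosecution Delay Deduction: −142 days → 21 May 2019.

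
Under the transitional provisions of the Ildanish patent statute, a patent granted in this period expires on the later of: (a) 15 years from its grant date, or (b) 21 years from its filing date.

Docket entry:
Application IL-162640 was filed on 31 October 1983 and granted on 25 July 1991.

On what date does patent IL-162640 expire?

2006-07-25

(a) grant + 15 years → 25 July 2006.
(b) filing + 21 years → 31 October 2004.
Later of the two: 25 July 2006.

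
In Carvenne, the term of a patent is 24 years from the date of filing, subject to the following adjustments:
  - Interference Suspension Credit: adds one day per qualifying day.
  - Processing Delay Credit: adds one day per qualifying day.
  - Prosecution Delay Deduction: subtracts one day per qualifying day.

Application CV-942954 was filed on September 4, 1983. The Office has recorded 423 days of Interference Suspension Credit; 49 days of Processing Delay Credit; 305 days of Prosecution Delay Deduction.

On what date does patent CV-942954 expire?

2008-02-18

Base term: filing date + 24 years → 4 September 2007.
Interference Suspension Credit: +423 days → 31 October 2008.
Processing Delay Credit: +49 days → 19 December 2008.
Prosecution Delay Deduction: −305 days → 18 February 2008.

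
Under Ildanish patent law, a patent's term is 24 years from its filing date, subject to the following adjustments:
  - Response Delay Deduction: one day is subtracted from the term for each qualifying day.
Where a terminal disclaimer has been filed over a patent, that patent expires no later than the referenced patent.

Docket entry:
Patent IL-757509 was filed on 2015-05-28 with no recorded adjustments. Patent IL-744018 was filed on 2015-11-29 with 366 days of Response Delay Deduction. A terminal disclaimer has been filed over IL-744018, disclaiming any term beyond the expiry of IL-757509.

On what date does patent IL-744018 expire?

November 28, 2038

Natural term of IL-744018:
  Base: filing + 24 years → 29 November 2039.
  Response Delay Deduction: −366 days → 28 November 2038.
Expiry of referenced patent IL-757509:
  Base: filing + 24 years → 28 May 2039.
Terminal disclaimer: IL-744018 expires on the earlier of 28 November 2038 and 28 May 2039.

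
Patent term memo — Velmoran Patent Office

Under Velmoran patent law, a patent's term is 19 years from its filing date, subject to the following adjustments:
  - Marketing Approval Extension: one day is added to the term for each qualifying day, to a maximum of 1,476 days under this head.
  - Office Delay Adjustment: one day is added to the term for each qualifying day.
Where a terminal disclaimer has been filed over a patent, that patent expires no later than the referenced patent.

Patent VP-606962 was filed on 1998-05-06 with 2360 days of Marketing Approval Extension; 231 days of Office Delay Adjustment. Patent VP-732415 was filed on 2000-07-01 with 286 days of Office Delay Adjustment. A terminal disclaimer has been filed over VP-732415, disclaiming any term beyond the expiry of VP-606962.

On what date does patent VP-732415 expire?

Natural term of VP-732415:
  Base: filing + 19 years → 1 July 2019.
  Office Delay Adjustment: +286 days → 12 April 2020.
Expiry of referenced patent VP-606962:
  Base: filing + 19 years → 6 May 2017.
  Marketing Approval Extension: 2360 days claimed exceeds the 1476-day cap, so +1476 days → 21 May 2021.
  Office Delay Adjustment: +231 days → 7 January 2022.
Terminal disclaimer: VP-732415 expires on the earlier of 12 April 2020 and 7 January 2022.

April 12, 2020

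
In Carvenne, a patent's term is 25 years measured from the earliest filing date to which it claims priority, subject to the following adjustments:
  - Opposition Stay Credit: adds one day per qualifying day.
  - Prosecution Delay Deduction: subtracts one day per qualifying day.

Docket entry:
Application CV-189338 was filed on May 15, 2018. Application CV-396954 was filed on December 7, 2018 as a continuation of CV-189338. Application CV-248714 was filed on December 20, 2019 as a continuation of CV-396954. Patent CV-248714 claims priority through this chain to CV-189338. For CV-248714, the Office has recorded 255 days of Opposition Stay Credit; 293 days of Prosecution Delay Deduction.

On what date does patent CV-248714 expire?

April 7, 2043

Earliest priority filing: 15 May 2018.
Base term: 15 May 2018 + 25 years → 15 May 2043.
Opposition Stay Credit: +255 days → 25 January 2044.
Prosecution Delay Deduction: −293 days → 7 April 2043.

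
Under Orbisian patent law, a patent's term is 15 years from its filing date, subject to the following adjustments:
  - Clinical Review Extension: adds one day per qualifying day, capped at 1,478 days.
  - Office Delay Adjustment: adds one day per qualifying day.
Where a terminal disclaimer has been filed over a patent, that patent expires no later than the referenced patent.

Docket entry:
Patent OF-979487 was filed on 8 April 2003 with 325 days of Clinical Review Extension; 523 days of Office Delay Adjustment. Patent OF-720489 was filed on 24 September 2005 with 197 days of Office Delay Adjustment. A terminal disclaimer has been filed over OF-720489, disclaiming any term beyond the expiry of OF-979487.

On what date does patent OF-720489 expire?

2020-08-03

Natural term of OF-720489:
  Base: filing + 15 years → 24 September 2020.
  Office Delay Adjustment: +197 days → 9 April 2021.
Expiry of referenced patent OF-979487:
  Base: filing + 15 years → 8 April 2018.
  Clinical Review Extension: 325 days (within the 1478-day cap) → +325 days → 27 February 2019.
  Office Delay Adjustment: +523 days → 3 August 2020.
Terminal disclaimer: OF-720489 expires on the earlier of 9 April 2021 and 3 August 2020.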